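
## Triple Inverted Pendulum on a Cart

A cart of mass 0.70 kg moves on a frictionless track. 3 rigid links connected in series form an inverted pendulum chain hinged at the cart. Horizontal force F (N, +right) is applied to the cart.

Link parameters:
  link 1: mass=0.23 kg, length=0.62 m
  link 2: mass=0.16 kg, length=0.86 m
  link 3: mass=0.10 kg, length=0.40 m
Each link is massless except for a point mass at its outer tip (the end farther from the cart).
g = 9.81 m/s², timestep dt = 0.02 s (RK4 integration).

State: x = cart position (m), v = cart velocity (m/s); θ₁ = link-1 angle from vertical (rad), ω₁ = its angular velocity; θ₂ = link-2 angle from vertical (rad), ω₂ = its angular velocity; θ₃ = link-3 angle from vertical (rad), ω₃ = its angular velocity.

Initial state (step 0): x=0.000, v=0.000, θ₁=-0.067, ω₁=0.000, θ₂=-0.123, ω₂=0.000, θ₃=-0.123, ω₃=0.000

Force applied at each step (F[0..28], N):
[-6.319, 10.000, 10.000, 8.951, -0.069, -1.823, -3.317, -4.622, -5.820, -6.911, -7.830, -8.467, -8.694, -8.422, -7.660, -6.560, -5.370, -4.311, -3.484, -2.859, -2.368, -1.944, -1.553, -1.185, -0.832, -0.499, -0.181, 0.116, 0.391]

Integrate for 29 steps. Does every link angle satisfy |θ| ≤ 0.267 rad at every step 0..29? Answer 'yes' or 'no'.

Answer: yes

Derivation:
apply F[0]=-6.319 → step 1: x=-0.002, v=-0.171, θ₁=-0.064, ω₁=0.276, θ₂=-0.123, ω₂=-0.029, θ₃=-0.123, ω₃=0.000
apply F[1]=+10.000 → step 2: x=-0.002, v=0.122, θ₁=-0.063, ω₁=-0.197, θ₂=-0.124, ω₂=-0.056, θ₃=-0.123, ω₃=0.001
apply F[2]=+10.000 → step 3: x=0.003, v=0.416, θ₁=-0.072, ω₁=-0.673, θ₂=-0.126, ω₂=-0.081, θ₃=-0.123, ω₃=0.002
apply F[3]=+8.951 → step 4: x=0.014, v=0.681, θ₁=-0.090, ω₁=-1.111, θ₂=-0.127, ω₂=-0.100, θ₃=-0.123, ω₃=0.004
apply F[4]=-0.069 → step 5: x=0.028, v=0.692, θ₁=-0.113, ω₁=-1.151, θ₂=-0.129, ω₂=-0.112, θ₃=-0.123, ω₃=0.008
apply F[5]=-1.823 → step 6: x=0.041, v=0.656, θ₁=-0.135, ω₁=-1.130, θ₂=-0.132, ω₂=-0.116, θ₃=-0.123, ω₃=0.014
apply F[6]=-3.317 → step 7: x=0.054, v=0.580, θ₁=-0.157, ω₁=-1.060, θ₂=-0.134, ω₂=-0.112, θ₃=-0.122, ω₃=0.022
apply F[7]=-4.622 → step 8: x=0.064, v=0.471, θ₁=-0.177, ω₁=-0.952, θ₂=-0.136, ω₂=-0.098, θ₃=-0.122, ω₃=0.033
apply F[8]=-5.820 → step 9: x=0.072, v=0.332, θ₁=-0.195, ω₁=-0.808, θ₂=-0.138, ω₂=-0.075, θ₃=-0.121, ω₃=0.046
apply F[9]=-6.911 → step 10: x=0.077, v=0.165, θ₁=-0.209, ω₁=-0.634, θ₂=-0.139, ω₂=-0.043, θ₃=-0.120, ω₃=0.062
apply F[10]=-7.830 → step 11: x=0.079, v=-0.024, θ₁=-0.220, ω₁=-0.433, θ₂=-0.140, ω₂=-0.004, θ₃=-0.118, ω₃=0.081
apply F[11]=-8.467 → step 12: x=0.076, v=-0.230, θ₁=-0.226, ω₁=-0.215, θ₂=-0.139, ω₂=0.041, θ₃=-0.117, ω₃=0.101
apply F[12]=-8.694 → step 13: x=0.069, v=-0.441, θ₁=-0.228, ω₁=0.006, θ₂=-0.138, ω₂=0.089, θ₃=-0.114, ω₃=0.123
apply F[13]=-8.422 → step 14: x=0.059, v=-0.645, θ₁=-0.226, ω₁=0.216, θ₂=-0.136, ω₂=0.138, θ₃=-0.112, ω₃=0.146
apply F[14]=-7.660 → step 15: x=0.044, v=-0.828, θ₁=-0.220, ω₁=0.398, θ₂=-0.132, ω₂=0.185, θ₃=-0.108, ω₃=0.168
apply F[15]=-6.560 → step 16: x=0.026, v=-0.983, θ₁=-0.211, ω₁=0.540, θ₂=-0.128, ω₂=0.227, θ₃=-0.105, ω₃=0.189
apply F[16]=-5.370 → step 17: x=0.005, v=-1.106, θ₁=-0.199, ω₁=0.640, θ₂=-0.123, ω₂=0.265, θ₃=-0.101, ω₃=0.209
apply F[17]=-4.311 → step 18: x=-0.018, v=-1.202, θ₁=-0.186, ω₁=0.705, θ₂=-0.118, ω₂=0.298, θ₃=-0.097, ω₃=0.227
apply F[18]=-3.484 → step 19: x=-0.043, v=-1.277, θ₁=-0.171, ω₁=0.745, θ₂=-0.111, ω₂=0.326, θ₃=-0.092, ω₃=0.243
apply F[19]=-2.859 → step 20: x=-0.069, v=-1.337, θ₁=-0.156, ω₁=0.768, θ₂=-0.105, ω₂=0.350, θ₃=-0.087, ω₃=0.257
apply F[20]=-2.368 → step 21: x=-0.096, v=-1.384, θ₁=-0.140, ω₁=0.782, θ₂=-0.097, ω₂=0.370, θ₃=-0.082, ω₃=0.271
apply F[21]=-1.944 → step 22: x=-0.124, v=-1.422, θ₁=-0.125, ω₁=0.787, θ₂=-0.090, ω₂=0.387, θ₃=-0.076, ω₃=0.282
apply F[22]=-1.553 → step 23: x=-0.153, v=-1.451, θ₁=-0.109, ω₁=0.786, θ₂=-0.082, ω₂=0.399, θ₃=-0.070, ω₃=0.292
apply F[23]=-1.185 → step 24: x=-0.182, v=-1.472, θ₁=-0.093, ω₁=0.779, θ₂=-0.074, ω₂=0.409, θ₃=-0.064, ω₃=0.300
apply F[24]=-0.832 → step 25: x=-0.212, v=-1.484, θ₁=-0.078, ω₁=0.767, θ₂=-0.066, ω₂=0.415, θ₃=-0.058, ω₃=0.306
apply F[25]=-0.499 → step 26: x=-0.242, v=-1.489, θ₁=-0.063, ω₁=0.750, θ₂=-0.057, ω₂=0.418, θ₃=-0.052, ω₃=0.311
apply F[26]=-0.181 → step 27: x=-0.272, v=-1.487, θ₁=-0.048, ω₁=0.728, θ₂=-0.049, ω₂=0.419, θ₃=-0.046, ω₃=0.314
apply F[27]=+0.116 → step 28: x=-0.301, v=-1.479, θ₁=-0.034, ω₁=0.702, θ₂=-0.041, ω₂=0.417, θ₃=-0.040, ω₃=0.315
apply F[28]=+0.391 → step 29: x=-0.331, v=-1.464, θ₁=-0.020, ω₁=0.673, θ₂=-0.032, ω₂=0.412, θ₃=-0.033, ω₃=0.315
Max |angle| over trajectory = 0.228 rad; bound = 0.267 → within bound.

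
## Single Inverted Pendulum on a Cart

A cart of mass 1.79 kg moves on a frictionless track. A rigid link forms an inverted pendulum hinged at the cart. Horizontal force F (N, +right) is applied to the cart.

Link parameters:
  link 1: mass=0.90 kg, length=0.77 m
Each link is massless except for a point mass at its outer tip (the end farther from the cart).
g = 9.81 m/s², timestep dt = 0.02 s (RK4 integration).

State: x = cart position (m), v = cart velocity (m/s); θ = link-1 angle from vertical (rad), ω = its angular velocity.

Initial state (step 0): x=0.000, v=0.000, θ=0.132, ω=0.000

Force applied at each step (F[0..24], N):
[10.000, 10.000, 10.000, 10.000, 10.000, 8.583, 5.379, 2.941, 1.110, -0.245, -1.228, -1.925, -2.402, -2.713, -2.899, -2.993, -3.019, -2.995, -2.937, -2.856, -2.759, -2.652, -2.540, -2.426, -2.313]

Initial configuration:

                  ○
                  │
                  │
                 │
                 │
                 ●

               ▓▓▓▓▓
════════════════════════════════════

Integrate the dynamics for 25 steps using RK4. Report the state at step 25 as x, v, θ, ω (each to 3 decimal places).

apply F[0]=+10.000 → step 1: x=0.001, v=0.098, θ=0.131, ω=-0.093
apply F[1]=+10.000 → step 2: x=0.004, v=0.196, θ=0.128, ω=-0.186
apply F[2]=+10.000 → step 3: x=0.009, v=0.295, θ=0.124, ω=-0.281
apply F[3]=+10.000 → step 4: x=0.016, v=0.394, θ=0.117, ω=-0.379
apply F[4]=+10.000 → step 5: x=0.025, v=0.495, θ=0.108, ω=-0.479
apply F[5]=+8.583 → step 6: x=0.035, v=0.580, θ=0.098, ω=-0.564
apply F[6]=+5.379 → step 7: x=0.047, v=0.631, θ=0.086, ω=-0.606
apply F[7]=+2.941 → step 8: x=0.060, v=0.656, θ=0.074, ω=-0.618
apply F[8]=+1.110 → step 9: x=0.074, v=0.662, θ=0.062, ω=-0.609
apply F[9]=-0.245 → step 10: x=0.087, v=0.654, θ=0.050, ω=-0.584
apply F[10]=-1.228 → step 11: x=0.100, v=0.636, θ=0.039, ω=-0.550
apply F[11]=-1.925 → step 12: x=0.112, v=0.611, θ=0.028, ω=-0.509
apply F[12]=-2.402 → step 13: x=0.124, v=0.582, θ=0.018, ω=-0.465
apply F[13]=-2.713 → step 14: x=0.135, v=0.551, θ=0.009, ω=-0.421
apply F[14]=-2.899 → step 15: x=0.146, v=0.518, θ=0.001, ω=-0.377
apply F[15]=-2.993 → step 16: x=0.156, v=0.485, θ=-0.006, ω=-0.334
apply F[16]=-3.019 → step 17: x=0.165, v=0.452, θ=-0.012, ω=-0.294
apply F[17]=-2.995 → step 18: x=0.174, v=0.420, θ=-0.017, ω=-0.256
apply F[18]=-2.937 → step 19: x=0.182, v=0.389, θ=-0.022, ω=-0.221
apply F[19]=-2.856 → step 20: x=0.190, v=0.359, θ=-0.026, ω=-0.189
apply F[20]=-2.759 → step 21: x=0.197, v=0.331, θ=-0.030, ω=-0.160
apply F[21]=-2.652 → step 22: x=0.203, v=0.305, θ=-0.033, ω=-0.133
apply F[22]=-2.540 → step 23: x=0.209, v=0.280, θ=-0.035, ω=-0.109
apply F[23]=-2.426 → step 24: x=0.214, v=0.256, θ=-0.037, ω=-0.088
apply F[24]=-2.313 → step 25: x=0.219, v=0.234, θ=-0.039, ω=-0.069

Answer: x=0.219, v=0.234, θ=-0.039, ω=-0.069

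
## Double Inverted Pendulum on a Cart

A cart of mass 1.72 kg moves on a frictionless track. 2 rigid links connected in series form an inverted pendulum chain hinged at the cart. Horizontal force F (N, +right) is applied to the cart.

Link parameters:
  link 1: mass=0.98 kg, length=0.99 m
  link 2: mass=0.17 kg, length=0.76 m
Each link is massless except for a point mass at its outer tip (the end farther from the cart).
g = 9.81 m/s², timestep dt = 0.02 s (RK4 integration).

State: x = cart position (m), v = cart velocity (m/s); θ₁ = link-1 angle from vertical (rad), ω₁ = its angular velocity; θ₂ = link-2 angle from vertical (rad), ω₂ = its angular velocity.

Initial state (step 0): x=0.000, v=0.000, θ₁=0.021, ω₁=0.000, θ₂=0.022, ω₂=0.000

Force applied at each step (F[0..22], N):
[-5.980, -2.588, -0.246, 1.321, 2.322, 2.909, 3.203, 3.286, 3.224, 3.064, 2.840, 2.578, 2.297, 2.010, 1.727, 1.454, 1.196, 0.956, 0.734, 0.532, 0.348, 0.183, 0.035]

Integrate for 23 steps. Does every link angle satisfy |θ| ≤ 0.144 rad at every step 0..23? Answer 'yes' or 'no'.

apply F[0]=-5.980 → step 1: x=-0.001, v=-0.072, θ₁=0.022, ω₁=0.077, θ₂=0.022, ω₂=0.000
apply F[1]=-2.588 → step 2: x=-0.002, v=-0.105, θ₁=0.024, ω₁=0.115, θ₂=0.022, ω₂=0.000
apply F[2]=-0.246 → step 3: x=-0.005, v=-0.111, θ₁=0.026, ω₁=0.126, θ₂=0.022, ω₂=-0.001
apply F[3]=+1.321 → step 4: x=-0.007, v=-0.100, θ₁=0.029, ω₁=0.120, θ₂=0.022, ω₂=-0.002
apply F[4]=+2.322 → step 5: x=-0.009, v=-0.077, θ₁=0.031, ω₁=0.103, θ₂=0.022, ω₂=-0.005
apply F[5]=+2.909 → step 6: x=-0.010, v=-0.047, θ₁=0.033, ω₁=0.080, θ₂=0.022, ω₂=-0.008
apply F[6]=+3.203 → step 7: x=-0.010, v=-0.014, θ₁=0.034, ω₁=0.053, θ₂=0.022, ω₂=-0.011
apply F[7]=+3.286 → step 8: x=-0.010, v=0.020, θ₁=0.035, ω₁=0.027, θ₂=0.021, ω₂=-0.015
apply F[8]=+3.224 → step 9: x=-0.010, v=0.052, θ₁=0.035, ω₁=0.001, θ₂=0.021, ω₂=-0.020
apply F[9]=+3.064 → step 10: x=-0.008, v=0.083, θ₁=0.035, ω₁=-0.023, θ₂=0.021, ω₂=-0.024
apply F[10]=+2.840 → step 11: x=-0.006, v=0.112, θ₁=0.034, ω₁=-0.044, θ₂=0.020, ω₂=-0.028
apply F[11]=+2.578 → step 12: x=-0.004, v=0.138, θ₁=0.033, ω₁=-0.063, θ₂=0.019, ω₂=-0.032
apply F[12]=+2.297 → step 13: x=-0.001, v=0.160, θ₁=0.032, ω₁=-0.079, θ₂=0.019, ω₂=-0.036
apply F[13]=+2.010 → step 14: x=0.003, v=0.179, θ₁=0.030, ω₁=-0.092, θ₂=0.018, ω₂=-0.040
apply F[14]=+1.727 → step 15: x=0.006, v=0.196, θ₁=0.028, ω₁=-0.102, θ₂=0.017, ω₂=-0.044
apply F[15]=+1.454 → step 16: x=0.010, v=0.209, θ₁=0.026, ω₁=-0.110, θ₂=0.016, ω₂=-0.047
apply F[16]=+1.196 → step 17: x=0.015, v=0.220, θ₁=0.024, ω₁=-0.116, θ₂=0.015, ω₂=-0.050
apply F[17]=+0.956 → step 18: x=0.019, v=0.228, θ₁=0.021, ω₁=-0.119, θ₂=0.014, ω₂=-0.052
apply F[18]=+0.734 → step 19: x=0.024, v=0.234, θ₁=0.019, ω₁=-0.121, θ₂=0.013, ω₂=-0.054
apply F[19]=+0.532 → step 20: x=0.028, v=0.238, θ₁=0.016, ω₁=-0.121, θ₂=0.012, ω₂=-0.055
apply F[20]=+0.348 → step 21: x=0.033, v=0.240, θ₁=0.014, ω₁=-0.120, θ₂=0.011, ω₂=-0.056
apply F[21]=+0.183 → step 22: x=0.038, v=0.240, θ₁=0.012, ω₁=-0.118, θ₂=0.010, ω₂=-0.057
apply F[22]=+0.035 → step 23: x=0.043, v=0.239, θ₁=0.009, ω₁=-0.115, θ₂=0.009, ω₂=-0.058
Max |angle| over trajectory = 0.035 rad; bound = 0.144 → within bound.

Answer: yes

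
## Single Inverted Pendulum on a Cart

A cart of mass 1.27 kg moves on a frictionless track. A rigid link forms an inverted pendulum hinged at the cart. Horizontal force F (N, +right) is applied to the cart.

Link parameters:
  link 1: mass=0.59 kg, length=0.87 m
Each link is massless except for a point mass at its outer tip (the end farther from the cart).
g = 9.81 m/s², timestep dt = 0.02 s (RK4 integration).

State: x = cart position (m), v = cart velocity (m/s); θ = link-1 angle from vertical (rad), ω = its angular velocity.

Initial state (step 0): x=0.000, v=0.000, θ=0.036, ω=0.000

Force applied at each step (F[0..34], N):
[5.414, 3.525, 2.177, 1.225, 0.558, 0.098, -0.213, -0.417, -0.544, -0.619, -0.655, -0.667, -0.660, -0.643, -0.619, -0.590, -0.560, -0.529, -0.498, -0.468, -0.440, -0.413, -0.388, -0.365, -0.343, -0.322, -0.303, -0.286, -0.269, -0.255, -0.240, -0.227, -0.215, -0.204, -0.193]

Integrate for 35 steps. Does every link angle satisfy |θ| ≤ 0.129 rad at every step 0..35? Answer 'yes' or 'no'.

apply F[0]=+5.414 → step 1: x=0.001, v=0.082, θ=0.035, ω=-0.086
apply F[1]=+3.525 → step 2: x=0.003, v=0.134, θ=0.033, ω=-0.139
apply F[2]=+2.177 → step 3: x=0.006, v=0.166, θ=0.030, ω=-0.168
apply F[3]=+1.225 → step 4: x=0.009, v=0.182, θ=0.026, ω=-0.180
apply F[4]=+0.558 → step 5: x=0.013, v=0.189, θ=0.023, ω=-0.182
apply F[5]=+0.098 → step 6: x=0.017, v=0.189, θ=0.019, ω=-0.177
apply F[6]=-0.213 → step 7: x=0.021, v=0.184, θ=0.016, ω=-0.168
apply F[7]=-0.417 → step 8: x=0.024, v=0.176, θ=0.012, ω=-0.156
apply F[8]=-0.544 → step 9: x=0.028, v=0.166, θ=0.009, ω=-0.142
apply F[9]=-0.619 → step 10: x=0.031, v=0.156, θ=0.007, ω=-0.128
apply F[10]=-0.655 → step 11: x=0.034, v=0.145, θ=0.004, ω=-0.115
apply F[11]=-0.667 → step 12: x=0.037, v=0.134, θ=0.002, ω=-0.101
apply F[12]=-0.660 → step 13: x=0.039, v=0.124, θ=0.000, ω=-0.089
apply F[13]=-0.643 → step 14: x=0.042, v=0.114, θ=-0.001, ω=-0.078
apply F[14]=-0.619 → step 15: x=0.044, v=0.104, θ=-0.003, ω=-0.067
apply F[15]=-0.590 → step 16: x=0.046, v=0.095, θ=-0.004, ω=-0.058
apply F[16]=-0.560 → step 17: x=0.048, v=0.087, θ=-0.005, ω=-0.049
apply F[17]=-0.529 → step 18: x=0.049, v=0.079, θ=-0.006, ω=-0.041
apply F[18]=-0.498 → step 19: x=0.051, v=0.072, θ=-0.007, ω=-0.034
apply F[19]=-0.468 → step 20: x=0.052, v=0.065, θ=-0.007, ω=-0.028
apply F[20]=-0.440 → step 21: x=0.053, v=0.059, θ=-0.008, ω=-0.023
apply F[21]=-0.413 → step 22: x=0.055, v=0.053, θ=-0.008, ω=-0.018
apply F[22]=-0.388 → step 23: x=0.056, v=0.048, θ=-0.009, ω=-0.014
apply F[23]=-0.365 → step 24: x=0.056, v=0.043, θ=-0.009, ω=-0.010
apply F[24]=-0.343 → step 25: x=0.057, v=0.038, θ=-0.009, ω=-0.007
apply F[25]=-0.322 → step 26: x=0.058, v=0.034, θ=-0.009, ω=-0.004
apply F[26]=-0.303 → step 27: x=0.059, v=0.030, θ=-0.009, ω=-0.002
apply F[27]=-0.286 → step 28: x=0.059, v=0.026, θ=-0.009, ω=0.001
apply F[28]=-0.269 → step 29: x=0.060, v=0.023, θ=-0.009, ω=0.002
apply F[29]=-0.255 → step 30: x=0.060, v=0.020, θ=-0.009, ω=0.004
apply F[30]=-0.240 → step 31: x=0.060, v=0.017, θ=-0.009, ω=0.005
apply F[31]=-0.227 → step 32: x=0.061, v=0.014, θ=-0.009, ω=0.006
apply F[32]=-0.215 → step 33: x=0.061, v=0.011, θ=-0.009, ω=0.007
apply F[33]=-0.204 → step 34: x=0.061, v=0.009, θ=-0.009, ω=0.008
apply F[34]=-0.193 → step 35: x=0.061, v=0.007, θ=-0.008, ω=0.009
Max |angle| over trajectory = 0.036 rad; bound = 0.129 → within bound.

Answer: yes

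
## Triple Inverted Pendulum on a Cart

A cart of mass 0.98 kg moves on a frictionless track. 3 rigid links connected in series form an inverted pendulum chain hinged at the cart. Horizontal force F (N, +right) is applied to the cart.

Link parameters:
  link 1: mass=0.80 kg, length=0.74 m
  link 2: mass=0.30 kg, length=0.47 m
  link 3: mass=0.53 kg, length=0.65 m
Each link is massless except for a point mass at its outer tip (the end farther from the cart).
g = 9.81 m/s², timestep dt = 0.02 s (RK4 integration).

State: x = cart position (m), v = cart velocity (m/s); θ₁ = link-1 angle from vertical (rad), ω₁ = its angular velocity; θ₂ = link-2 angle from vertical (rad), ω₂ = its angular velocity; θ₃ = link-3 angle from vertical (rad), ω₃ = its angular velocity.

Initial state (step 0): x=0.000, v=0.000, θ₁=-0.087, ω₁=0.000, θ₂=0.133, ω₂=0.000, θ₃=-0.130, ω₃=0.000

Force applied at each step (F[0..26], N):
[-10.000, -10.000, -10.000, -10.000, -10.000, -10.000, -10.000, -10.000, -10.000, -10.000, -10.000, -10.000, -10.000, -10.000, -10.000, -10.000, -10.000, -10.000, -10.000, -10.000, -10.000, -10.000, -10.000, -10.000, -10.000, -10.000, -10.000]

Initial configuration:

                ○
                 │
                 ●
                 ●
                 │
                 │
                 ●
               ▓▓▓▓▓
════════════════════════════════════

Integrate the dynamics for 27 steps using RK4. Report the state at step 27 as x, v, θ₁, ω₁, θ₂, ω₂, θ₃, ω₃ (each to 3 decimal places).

apply F[0]=-10.000 → step 1: x=-0.002, v=-0.177, θ₁=-0.085, ω₁=0.161, θ₂=0.136, ω₂=0.347, θ₃=-0.132, ω₃=-0.195
apply F[1]=-10.000 → step 2: x=-0.007, v=-0.355, θ₁=-0.081, ω₁=0.326, θ₂=0.147, ω₂=0.694, θ₃=-0.138, ω₃=-0.392
apply F[2]=-10.000 → step 3: x=-0.016, v=-0.536, θ₁=-0.072, ω₁=0.499, θ₂=0.164, ω₂=1.040, θ₃=-0.148, ω₃=-0.591
apply F[3]=-10.000 → step 4: x=-0.029, v=-0.721, θ₁=-0.061, ω₁=0.682, θ₂=0.188, ω₂=1.381, θ₃=-0.161, ω₃=-0.789
apply F[4]=-10.000 → step 5: x=-0.045, v=-0.911, θ₁=-0.045, ω₁=0.880, θ₂=0.219, ω₂=1.708, θ₃=-0.179, ω₃=-0.982
apply F[5]=-10.000 → step 6: x=-0.065, v=-1.107, θ₁=-0.025, ω₁=1.097, θ₂=0.257, ω₂=2.010, θ₃=-0.201, ω₃=-1.161
apply F[6]=-10.000 → step 7: x=-0.089, v=-1.308, θ₁=-0.001, ω₁=1.334, θ₂=0.300, ω₂=2.273, θ₃=-0.225, ω₃=-1.316
apply F[7]=-10.000 → step 8: x=-0.117, v=-1.514, θ₁=0.028, ω₁=1.593, θ₂=0.347, ω₂=2.488, θ₃=-0.253, ω₃=-1.440
apply F[8]=-10.000 → step 9: x=-0.150, v=-1.725, θ₁=0.063, ω₁=1.874, θ₂=0.399, ω₂=2.643, θ₃=-0.283, ω₃=-1.524
apply F[9]=-10.000 → step 10: x=-0.186, v=-1.938, θ₁=0.103, ω₁=2.176, θ₂=0.453, ω₂=2.736, θ₃=-0.314, ω₃=-1.565
apply F[10]=-10.000 → step 11: x=-0.227, v=-2.150, θ₁=0.150, ω₁=2.495, θ₂=0.508, ω₂=2.765, θ₃=-0.345, ω₃=-1.559
apply F[11]=-10.000 → step 12: x=-0.272, v=-2.360, θ₁=0.203, ω₁=2.827, θ₂=0.563, ω₂=2.730, θ₃=-0.376, ω₃=-1.506
apply F[12]=-10.000 → step 13: x=-0.322, v=-2.560, θ₁=0.263, ω₁=3.167, θ₂=0.616, ω₂=2.638, θ₃=-0.405, ω₃=-1.405
apply F[13]=-10.000 → step 14: x=-0.375, v=-2.747, θ₁=0.330, ω₁=3.505, θ₂=0.668, ω₂=2.495, θ₃=-0.432, ω₃=-1.256
apply F[14]=-10.000 → step 15: x=-0.431, v=-2.914, θ₁=0.403, ω₁=3.833, θ₂=0.716, ω₂=2.314, θ₃=-0.455, ω₃=-1.058
apply F[15]=-10.000 → step 16: x=-0.491, v=-3.055, θ₁=0.483, ω₁=4.144, θ₂=0.760, ω₂=2.111, θ₃=-0.474, ω₃=-0.812
apply F[16]=-10.000 → step 17: x=-0.553, v=-3.165, θ₁=0.569, ω₁=4.431, θ₂=0.800, ω₂=1.902, θ₃=-0.487, ω₃=-0.521
apply F[17]=-10.000 → step 18: x=-0.617, v=-3.240, θ₁=0.660, ω₁=4.690, θ₂=0.836, ω₂=1.706, θ₃=-0.494, ω₃=-0.188
apply F[18]=-10.000 → step 19: x=-0.683, v=-3.280, θ₁=0.756, ω₁=4.921, θ₂=0.869, ω₂=1.539, θ₃=-0.494, ω₃=0.182
apply F[19]=-10.000 → step 20: x=-0.748, v=-3.283, θ₁=0.857, ω₁=5.126, θ₂=0.898, ω₂=1.411, θ₃=-0.487, ω₃=0.583
apply F[20]=-10.000 → step 21: x=-0.814, v=-3.253, θ₁=0.961, ω₁=5.311, θ₂=0.926, ω₂=1.331, θ₃=-0.471, ω₃=1.011
apply F[21]=-10.000 → step 22: x=-0.878, v=-3.190, θ₁=1.069, ω₁=5.480, θ₂=0.952, ω₂=1.298, θ₃=-0.446, ω₃=1.461
apply F[22]=-10.000 → step 23: x=-0.941, v=-3.097, θ₁=1.180, ω₁=5.640, θ₂=0.978, ω₂=1.313, θ₃=-0.412, ω₃=1.928
apply F[23]=-10.000 → step 24: x=-1.002, v=-2.976, θ₁=1.295, ω₁=5.798, θ₂=1.005, ω₂=1.370, θ₃=-0.369, ω₃=2.412
apply F[24]=-10.000 → step 25: x=-1.060, v=-2.828, θ₁=1.412, ω₁=5.958, θ₂=1.033, ω₂=1.464, θ₃=-0.316, ω₃=2.913
apply F[25]=-10.000 → step 26: x=-1.115, v=-2.653, θ₁=1.533, ω₁=6.126, θ₂=1.063, ω₂=1.592, θ₃=-0.252, ω₃=3.433
apply F[26]=-10.000 → step 27: x=-1.166, v=-2.453, θ₁=1.657, ω₁=6.306, θ₂=1.097, ω₂=1.748, θ₃=-0.178, ω₃=3.978

Answer: x=-1.166, v=-2.453, θ₁=1.657, ω₁=6.306, θ₂=1.097, ω₂=1.748, θ₃=-0.178, ω₃=3.978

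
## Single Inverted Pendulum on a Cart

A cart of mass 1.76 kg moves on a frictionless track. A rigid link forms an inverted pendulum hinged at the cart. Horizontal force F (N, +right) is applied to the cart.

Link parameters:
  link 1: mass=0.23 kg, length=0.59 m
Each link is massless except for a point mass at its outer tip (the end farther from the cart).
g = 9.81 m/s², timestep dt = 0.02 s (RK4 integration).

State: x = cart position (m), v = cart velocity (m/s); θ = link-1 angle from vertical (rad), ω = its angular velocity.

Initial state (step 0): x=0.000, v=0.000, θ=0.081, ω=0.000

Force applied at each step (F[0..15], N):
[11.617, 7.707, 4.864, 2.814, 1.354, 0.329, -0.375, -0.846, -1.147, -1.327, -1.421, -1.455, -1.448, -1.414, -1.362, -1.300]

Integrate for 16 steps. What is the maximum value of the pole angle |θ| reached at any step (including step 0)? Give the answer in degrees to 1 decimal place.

Answer: 4.6°

Derivation:
apply F[0]=+11.617 → step 1: x=0.001, v=0.130, θ=0.079, ω=-0.193
apply F[1]=+7.707 → step 2: x=0.005, v=0.215, θ=0.074, ω=-0.312
apply F[2]=+4.864 → step 3: x=0.010, v=0.269, θ=0.067, ω=-0.379
apply F[3]=+2.814 → step 4: x=0.015, v=0.299, θ=0.059, ω=-0.409
apply F[4]=+1.354 → step 5: x=0.021, v=0.313, θ=0.051, ω=-0.414
apply F[5]=+0.329 → step 6: x=0.028, v=0.316, θ=0.043, ω=-0.403
apply F[6]=-0.375 → step 7: x=0.034, v=0.311, θ=0.035, ω=-0.381
apply F[7]=-0.846 → step 8: x=0.040, v=0.300, θ=0.028, ω=-0.353
apply F[8]=-1.147 → step 9: x=0.046, v=0.286, θ=0.021, ω=-0.322
apply F[9]=-1.327 → step 10: x=0.051, v=0.271, θ=0.015, ω=-0.290
apply F[10]=-1.421 → step 11: x=0.057, v=0.254, θ=0.009, ω=-0.258
apply F[11]=-1.455 → step 12: x=0.062, v=0.238, θ=0.005, ω=-0.227
apply F[12]=-1.448 → step 13: x=0.066, v=0.221, θ=0.000, ω=-0.198
apply F[13]=-1.414 → step 14: x=0.071, v=0.205, θ=-0.003, ω=-0.172
apply F[14]=-1.362 → step 15: x=0.074, v=0.190, θ=-0.007, ω=-0.147
apply F[15]=-1.300 → step 16: x=0.078, v=0.175, θ=-0.009, ω=-0.125
Max |angle| over trajectory = 0.081 rad = 4.6°.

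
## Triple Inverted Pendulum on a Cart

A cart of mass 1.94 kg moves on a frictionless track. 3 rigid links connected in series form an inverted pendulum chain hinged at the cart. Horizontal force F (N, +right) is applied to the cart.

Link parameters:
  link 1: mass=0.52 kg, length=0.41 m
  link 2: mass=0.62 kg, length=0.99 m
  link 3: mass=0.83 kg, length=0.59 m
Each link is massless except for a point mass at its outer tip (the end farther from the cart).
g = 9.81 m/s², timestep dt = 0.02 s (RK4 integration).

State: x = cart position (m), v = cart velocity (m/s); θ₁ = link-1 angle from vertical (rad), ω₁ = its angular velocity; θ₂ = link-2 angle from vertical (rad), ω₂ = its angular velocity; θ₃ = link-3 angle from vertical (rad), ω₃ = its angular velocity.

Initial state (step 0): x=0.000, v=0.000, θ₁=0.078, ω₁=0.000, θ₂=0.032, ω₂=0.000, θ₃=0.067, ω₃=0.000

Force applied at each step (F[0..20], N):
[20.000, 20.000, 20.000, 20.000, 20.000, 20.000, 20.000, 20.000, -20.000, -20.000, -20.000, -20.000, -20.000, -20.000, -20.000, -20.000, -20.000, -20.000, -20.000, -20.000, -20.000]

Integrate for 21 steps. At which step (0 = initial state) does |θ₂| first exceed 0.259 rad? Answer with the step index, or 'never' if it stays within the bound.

Answer: never

Derivation:
apply F[0]=+20.000 → step 1: x=0.002, v=0.190, θ₁=0.074, ω₁=-0.362, θ₂=0.032, ω₂=-0.046, θ₃=0.067, ω₃=0.029
apply F[1]=+20.000 → step 2: x=0.008, v=0.382, θ₁=0.063, ω₁=-0.741, θ₂=0.030, ω₂=-0.086, θ₃=0.068, ω₃=0.059
apply F[2]=+20.000 → step 3: x=0.017, v=0.577, θ₁=0.045, ω₁=-1.156, θ₂=0.028, ω₂=-0.116, θ₃=0.070, ω₃=0.090
apply F[3]=+20.000 → step 4: x=0.031, v=0.777, θ₁=0.017, ω₁=-1.623, θ₂=0.026, ω₂=-0.131, θ₃=0.072, ω₃=0.122
apply F[4]=+20.000 → step 5: x=0.048, v=0.983, θ₁=-0.021, ω₁=-2.155, θ₂=0.023, ω₂=-0.126, θ₃=0.075, ω₃=0.154
apply F[5]=+20.000 → step 6: x=0.070, v=1.195, θ₁=-0.070, ω₁=-2.752, θ₂=0.021, ω₂=-0.102, θ₃=0.078, ω₃=0.183
apply F[6]=+20.000 → step 7: x=0.096, v=1.411, θ₁=-0.131, ω₁=-3.394, θ₂=0.019, ω₂=-0.068, θ₃=0.082, ω₃=0.204
apply F[7]=+20.000 → step 8: x=0.126, v=1.623, θ₁=-0.206, ω₁=-4.033, θ₂=0.018, ω₂=-0.044, θ₃=0.086, ω₃=0.215
apply F[8]=-20.000 → step 9: x=0.157, v=1.439, θ₁=-0.284, ω₁=-3.867, θ₂=0.018, ω₂=0.037, θ₃=0.091, ω₃=0.239
apply F[9]=-20.000 → step 10: x=0.184, v=1.263, θ₁=-0.361, ω₁=-3.806, θ₂=0.020, ω₂=0.146, θ₃=0.096, ω₃=0.264
apply F[10]=-20.000 → step 11: x=0.208, v=1.091, θ₁=-0.437, ω₁=-3.824, θ₂=0.024, ω₂=0.274, θ₃=0.101, ω₃=0.288
apply F[11]=-20.000 → step 12: x=0.228, v=0.921, θ₁=-0.514, ω₁=-3.894, θ₂=0.031, ω₂=0.410, θ₃=0.107, ω₃=0.309
apply F[12]=-20.000 → step 13: x=0.244, v=0.750, θ₁=-0.593, ω₁=-3.998, θ₂=0.040, ω₂=0.548, θ₃=0.113, ω₃=0.325
apply F[13]=-20.000 → step 14: x=0.258, v=0.579, θ₁=-0.674, ω₁=-4.123, θ₂=0.053, ω₂=0.681, θ₃=0.120, ω₃=0.337
apply F[14]=-20.000 → step 15: x=0.268, v=0.404, θ₁=-0.758, ω₁=-4.262, θ₂=0.067, ω₂=0.805, θ₃=0.127, ω₃=0.345
apply F[15]=-20.000 → step 16: x=0.274, v=0.226, θ₁=-0.845, ω₁=-4.412, θ₂=0.085, ω₂=0.918, θ₃=0.134, ω₃=0.349
apply F[16]=-20.000 → step 17: x=0.277, v=0.044, θ₁=-0.935, ω₁=-4.574, θ₂=0.104, ω₂=1.016, θ₃=0.141, ω₃=0.351
apply F[17]=-20.000 → step 18: x=0.276, v=-0.141, θ₁=-1.028, ω₁=-4.750, θ₂=0.125, ω₂=1.098, θ₃=0.148, ω₃=0.352
apply F[18]=-20.000 → step 19: x=0.271, v=-0.332, θ₁=-1.125, ω₁=-4.947, θ₂=0.148, ω₂=1.162, θ₃=0.155, ω₃=0.352
apply F[19]=-20.000 → step 20: x=0.262, v=-0.527, θ₁=-1.226, ω₁=-5.172, θ₂=0.172, ω₂=1.204, θ₃=0.162, ω₃=0.352
apply F[20]=-20.000 → step 21: x=0.250, v=-0.729, θ₁=-1.332, ω₁=-5.439, θ₂=0.196, ω₂=1.221, θ₃=0.169, ω₃=0.352
max |θ₂| = 0.196 ≤ 0.259 over all 22 states.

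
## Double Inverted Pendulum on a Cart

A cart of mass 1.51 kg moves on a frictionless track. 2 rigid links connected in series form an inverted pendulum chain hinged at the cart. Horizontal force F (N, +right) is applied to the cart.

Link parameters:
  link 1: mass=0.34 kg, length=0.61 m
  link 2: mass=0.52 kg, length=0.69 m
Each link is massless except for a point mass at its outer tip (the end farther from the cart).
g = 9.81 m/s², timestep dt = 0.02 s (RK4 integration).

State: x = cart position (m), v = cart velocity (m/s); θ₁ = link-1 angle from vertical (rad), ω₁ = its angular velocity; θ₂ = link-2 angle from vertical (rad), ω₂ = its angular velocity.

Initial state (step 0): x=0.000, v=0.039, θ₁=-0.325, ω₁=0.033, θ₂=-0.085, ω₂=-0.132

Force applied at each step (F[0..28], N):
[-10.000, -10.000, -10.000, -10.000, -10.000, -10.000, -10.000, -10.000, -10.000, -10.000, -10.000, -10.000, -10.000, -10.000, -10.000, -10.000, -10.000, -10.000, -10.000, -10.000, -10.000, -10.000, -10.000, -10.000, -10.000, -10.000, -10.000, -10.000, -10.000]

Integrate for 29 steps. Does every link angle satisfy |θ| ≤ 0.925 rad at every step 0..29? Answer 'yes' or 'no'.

apply F[0]=-10.000 → step 1: x=-0.000, v=-0.057, θ₁=-0.325, ω₁=-0.035, θ₂=-0.086, ω₂=0.041
apply F[1]=-10.000 → step 2: x=-0.002, v=-0.153, θ₁=-0.326, ω₁=-0.104, θ₂=-0.083, ω₂=0.215
apply F[2]=-10.000 → step 3: x=-0.006, v=-0.250, θ₁=-0.329, ω₁=-0.176, θ₂=-0.077, ω₂=0.392
apply F[3]=-10.000 → step 4: x=-0.012, v=-0.346, θ₁=-0.333, ω₁=-0.251, θ₂=-0.068, ω₂=0.575
apply F[4]=-10.000 → step 5: x=-0.020, v=-0.443, θ₁=-0.339, ω₁=-0.331, θ₂=-0.054, ω₂=0.765
apply F[5]=-10.000 → step 6: x=-0.030, v=-0.539, θ₁=-0.347, ω₁=-0.416, θ₂=-0.037, ω₂=0.964
apply F[6]=-10.000 → step 7: x=-0.042, v=-0.637, θ₁=-0.356, ω₁=-0.507, θ₂=-0.016, ω₂=1.172
apply F[7]=-10.000 → step 8: x=-0.055, v=-0.735, θ₁=-0.367, ω₁=-0.602, θ₂=0.010, ω₂=1.390
apply F[8]=-10.000 → step 9: x=-0.071, v=-0.835, θ₁=-0.380, ω₁=-0.699, θ₂=0.040, ω₂=1.617
apply F[9]=-10.000 → step 10: x=-0.089, v=-0.935, θ₁=-0.395, ω₁=-0.794, θ₂=0.075, ω₂=1.851
apply F[10]=-10.000 → step 11: x=-0.109, v=-1.037, θ₁=-0.412, ω₁=-0.884, θ₂=0.114, ω₂=2.088
apply F[11]=-10.000 → step 12: x=-0.130, v=-1.141, θ₁=-0.430, ω₁=-0.964, θ₂=0.158, ω₂=2.328
apply F[12]=-10.000 → step 13: x=-0.154, v=-1.246, θ₁=-0.450, ω₁=-1.029, θ₂=0.207, ω₂=2.566
apply F[13]=-10.000 → step 14: x=-0.180, v=-1.353, θ₁=-0.471, ω₁=-1.076, θ₂=0.261, ω₂=2.802
apply F[14]=-10.000 → step 15: x=-0.208, v=-1.462, θ₁=-0.493, ω₁=-1.100, θ₂=0.319, ω₂=3.035
apply F[15]=-10.000 → step 16: x=-0.239, v=-1.571, θ₁=-0.515, ω₁=-1.099, θ₂=0.382, ω₂=3.265
apply F[16]=-10.000 → step 17: x=-0.271, v=-1.681, θ₁=-0.537, ω₁=-1.070, θ₂=0.450, ω₂=3.494
apply F[17]=-10.000 → step 18: x=-0.306, v=-1.792, θ₁=-0.558, ω₁=-1.010, θ₂=0.522, ω₂=3.725
apply F[18]=-10.000 → step 19: x=-0.343, v=-1.903, θ₁=-0.577, ω₁=-0.917, θ₂=0.599, ω₂=3.962
apply F[19]=-10.000 → step 20: x=-0.382, v=-2.013, θ₁=-0.594, ω₁=-0.787, θ₂=0.681, ω₂=4.208
apply F[20]=-10.000 → step 21: x=-0.423, v=-2.121, θ₁=-0.608, ω₁=-0.616, θ₂=0.767, ω₂=4.470
apply F[21]=-10.000 → step 22: x=-0.467, v=-2.228, θ₁=-0.618, ω₁=-0.397, θ₂=0.860, ω₂=4.751
apply F[22]=-10.000 → step 23: x=-0.512, v=-2.333, θ₁=-0.624, ω₁=-0.125, θ₂=0.958, ω₂=5.057
apply F[23]=-10.000 → step 24: x=-0.560, v=-2.435, θ₁=-0.623, ω₁=0.209, θ₂=1.062, ω₂=5.395
apply F[24]=-10.000 → step 25: x=-0.610, v=-2.533, θ₁=-0.615, ω₁=0.616, θ₂=1.174, ω₂=5.770
apply F[25]=-10.000 → step 26: x=-0.661, v=-2.627, θ₁=-0.598, ω₁=1.105, θ₂=1.293, ω₂=6.186
apply F[26]=-10.000 → step 27: x=-0.715, v=-2.717, θ₁=-0.570, ω₁=1.689, θ₂=1.421, ω₂=6.647
apply F[27]=-10.000 → step 28: x=-0.770, v=-2.804, θ₁=-0.530, ω₁=2.377, θ₂=1.559, ω₂=7.151
apply F[28]=-10.000 → step 29: x=-0.827, v=-2.888, θ₁=-0.474, ω₁=3.177, θ₂=1.708, ω₂=7.692
Max |angle| over trajectory = 1.708 rad; bound = 0.925 → exceeded.

Answer: no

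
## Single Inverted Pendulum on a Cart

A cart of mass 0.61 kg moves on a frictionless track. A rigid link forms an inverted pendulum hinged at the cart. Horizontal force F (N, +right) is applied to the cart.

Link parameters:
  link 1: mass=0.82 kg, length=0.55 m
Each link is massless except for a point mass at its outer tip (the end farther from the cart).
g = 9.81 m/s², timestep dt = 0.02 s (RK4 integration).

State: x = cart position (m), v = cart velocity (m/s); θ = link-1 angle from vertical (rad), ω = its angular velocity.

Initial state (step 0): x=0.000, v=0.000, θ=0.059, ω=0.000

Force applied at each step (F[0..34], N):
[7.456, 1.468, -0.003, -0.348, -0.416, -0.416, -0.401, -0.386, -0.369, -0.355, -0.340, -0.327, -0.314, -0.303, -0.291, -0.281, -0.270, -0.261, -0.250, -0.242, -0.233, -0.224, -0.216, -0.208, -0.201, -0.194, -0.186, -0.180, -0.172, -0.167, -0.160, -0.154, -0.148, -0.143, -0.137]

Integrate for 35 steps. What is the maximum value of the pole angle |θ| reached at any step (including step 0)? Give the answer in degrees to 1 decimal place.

apply F[0]=+7.456 → step 1: x=0.002, v=0.228, θ=0.055, ω=-0.394
apply F[1]=+1.468 → step 2: x=0.007, v=0.263, θ=0.047, ω=-0.439
apply F[2]=-0.003 → step 3: x=0.012, v=0.252, θ=0.038, ω=-0.403
apply F[3]=-0.348 → step 4: x=0.017, v=0.231, θ=0.031, ω=-0.354
apply F[4]=-0.416 → step 5: x=0.022, v=0.211, θ=0.024, ω=-0.306
apply F[5]=-0.416 → step 6: x=0.026, v=0.191, θ=0.018, ω=-0.264
apply F[6]=-0.401 → step 7: x=0.029, v=0.174, θ=0.014, ω=-0.227
apply F[7]=-0.386 → step 8: x=0.033, v=0.158, θ=0.009, ω=-0.194
apply F[8]=-0.369 → step 9: x=0.036, v=0.144, θ=0.006, ω=-0.166
apply F[9]=-0.355 → step 10: x=0.038, v=0.132, θ=0.003, ω=-0.141
apply F[10]=-0.340 → step 11: x=0.041, v=0.120, θ=0.000, ω=-0.120
apply F[11]=-0.327 → step 12: x=0.043, v=0.110, θ=-0.002, ω=-0.101
apply F[12]=-0.314 → step 13: x=0.045, v=0.100, θ=-0.004, ω=-0.085
apply F[13]=-0.303 → step 14: x=0.047, v=0.091, θ=-0.005, ω=-0.071
apply F[14]=-0.291 → step 15: x=0.049, v=0.084, θ=-0.007, ω=-0.058
apply F[15]=-0.281 → step 16: x=0.051, v=0.076, θ=-0.008, ω=-0.048
apply F[16]=-0.270 → step 17: x=0.052, v=0.070, θ=-0.009, ω=-0.039
apply F[17]=-0.261 → step 18: x=0.053, v=0.063, θ=-0.009, ω=-0.031
apply F[18]=-0.250 → step 19: x=0.055, v=0.058, θ=-0.010, ω=-0.024
apply F[19]=-0.242 → step 20: x=0.056, v=0.052, θ=-0.010, ω=-0.018
apply F[20]=-0.233 → step 21: x=0.057, v=0.048, θ=-0.011, ω=-0.013
apply F[21]=-0.224 → step 22: x=0.058, v=0.043, θ=-0.011, ω=-0.008
apply F[22]=-0.216 → step 23: x=0.058, v=0.039, θ=-0.011, ω=-0.005
apply F[23]=-0.208 → step 24: x=0.059, v=0.035, θ=-0.011, ω=-0.001
apply F[24]=-0.201 → step 25: x=0.060, v=0.031, θ=-0.011, ω=0.001
apply F[25]=-0.194 → step 26: x=0.060, v=0.028, θ=-0.011, ω=0.004
apply F[26]=-0.186 → step 27: x=0.061, v=0.025, θ=-0.011, ω=0.006
apply F[27]=-0.180 → step 28: x=0.061, v=0.022, θ=-0.011, ω=0.007
apply F[28]=-0.172 → step 29: x=0.062, v=0.019, θ=-0.011, ω=0.009
apply F[29]=-0.167 → step 30: x=0.062, v=0.016, θ=-0.010, ω=0.010
apply F[30]=-0.160 → step 31: x=0.062, v=0.014, θ=-0.010, ω=0.011
apply F[31]=-0.154 → step 32: x=0.063, v=0.011, θ=-0.010, ω=0.012
apply F[32]=-0.148 → step 33: x=0.063, v=0.009, θ=-0.010, ω=0.012
apply F[33]=-0.143 → step 34: x=0.063, v=0.007, θ=-0.009, ω=0.013
apply F[34]=-0.137 → step 35: x=0.063, v=0.005, θ=-0.009, ω=0.013
Max |angle| over trajectory = 0.059 rad = 3.4°.

Answer: 3.4°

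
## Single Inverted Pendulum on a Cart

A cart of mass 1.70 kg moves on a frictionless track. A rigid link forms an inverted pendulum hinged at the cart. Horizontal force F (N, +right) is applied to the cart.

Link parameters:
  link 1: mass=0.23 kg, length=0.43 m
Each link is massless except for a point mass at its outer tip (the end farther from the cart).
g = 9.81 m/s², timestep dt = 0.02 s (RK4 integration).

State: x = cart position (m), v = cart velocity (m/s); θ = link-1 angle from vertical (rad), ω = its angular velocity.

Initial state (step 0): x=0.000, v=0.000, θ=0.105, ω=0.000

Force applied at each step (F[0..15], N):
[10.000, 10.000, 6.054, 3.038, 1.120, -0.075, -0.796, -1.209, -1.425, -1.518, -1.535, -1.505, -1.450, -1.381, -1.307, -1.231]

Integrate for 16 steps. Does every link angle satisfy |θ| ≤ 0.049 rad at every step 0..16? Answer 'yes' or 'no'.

apply F[0]=+10.000 → step 1: x=0.001, v=0.115, θ=0.103, ω=-0.218
apply F[1]=+10.000 → step 2: x=0.005, v=0.230, θ=0.096, ω=-0.438
apply F[2]=+6.054 → step 3: x=0.010, v=0.298, θ=0.086, ω=-0.556
apply F[3]=+3.038 → step 4: x=0.016, v=0.332, θ=0.075, ω=-0.597
apply F[4]=+1.120 → step 5: x=0.023, v=0.343, θ=0.063, ω=-0.592
apply F[5]=-0.075 → step 6: x=0.030, v=0.341, θ=0.051, ω=-0.560
apply F[6]=-0.796 → step 7: x=0.036, v=0.330, θ=0.041, ω=-0.515
apply F[7]=-1.209 → step 8: x=0.043, v=0.315, θ=0.031, ω=-0.463
apply F[8]=-1.425 → step 9: x=0.049, v=0.298, θ=0.022, ω=-0.411
apply F[9]=-1.518 → step 10: x=0.055, v=0.279, θ=0.014, ω=-0.360
apply F[10]=-1.535 → step 11: x=0.060, v=0.261, θ=0.008, ω=-0.312
apply F[11]=-1.505 → step 12: x=0.065, v=0.243, θ=0.002, ω=-0.268
apply F[12]=-1.450 → step 13: x=0.070, v=0.226, θ=-0.003, ω=-0.229
apply F[13]=-1.381 → step 14: x=0.074, v=0.210, θ=-0.007, ω=-0.194
apply F[14]=-1.307 → step 15: x=0.078, v=0.195, θ=-0.011, ω=-0.163
apply F[15]=-1.231 → step 16: x=0.082, v=0.181, θ=-0.014, ω=-0.135
Max |angle| over trajectory = 0.105 rad; bound = 0.049 → exceeded.

Answer: no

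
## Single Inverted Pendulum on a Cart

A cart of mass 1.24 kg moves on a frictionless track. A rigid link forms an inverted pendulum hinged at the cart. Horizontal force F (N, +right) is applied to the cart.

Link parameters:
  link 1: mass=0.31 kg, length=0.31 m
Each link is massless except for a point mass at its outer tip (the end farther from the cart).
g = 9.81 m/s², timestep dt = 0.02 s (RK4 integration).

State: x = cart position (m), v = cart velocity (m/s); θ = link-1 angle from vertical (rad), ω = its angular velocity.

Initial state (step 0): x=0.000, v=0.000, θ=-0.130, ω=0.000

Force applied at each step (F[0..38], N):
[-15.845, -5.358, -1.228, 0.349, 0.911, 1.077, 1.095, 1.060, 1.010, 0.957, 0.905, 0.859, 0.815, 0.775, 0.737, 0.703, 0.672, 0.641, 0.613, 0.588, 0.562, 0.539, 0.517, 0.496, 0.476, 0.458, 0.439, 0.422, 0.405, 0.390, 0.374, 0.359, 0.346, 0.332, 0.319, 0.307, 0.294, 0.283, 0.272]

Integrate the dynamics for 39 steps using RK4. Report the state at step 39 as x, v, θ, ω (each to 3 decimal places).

apply F[0]=-15.845 → step 1: x=-0.002, v=-0.248, θ=-0.123, ω=0.714
apply F[1]=-5.358 → step 2: x=-0.008, v=-0.329, θ=-0.107, ω=0.900
apply F[2]=-1.228 → step 3: x=-0.015, v=-0.344, θ=-0.089, ω=0.887
apply F[3]=+0.349 → step 4: x=-0.022, v=-0.335, θ=-0.072, ω=0.806
apply F[4]=+0.911 → step 5: x=-0.028, v=-0.317, θ=-0.057, ω=0.708
apply F[5]=+1.077 → step 6: x=-0.034, v=-0.297, θ=-0.044, ω=0.612
apply F[6]=+1.095 → step 7: x=-0.040, v=-0.278, θ=-0.032, ω=0.526
apply F[7]=+1.060 → step 8: x=-0.046, v=-0.259, θ=-0.023, ω=0.449
apply F[8]=+1.010 → step 9: x=-0.051, v=-0.242, θ=-0.014, ω=0.382
apply F[9]=+0.957 → step 10: x=-0.055, v=-0.226, θ=-0.007, ω=0.324
apply F[10]=+0.905 → step 11: x=-0.060, v=-0.211, θ=-0.001, ω=0.273
apply F[11]=+0.859 → step 12: x=-0.064, v=-0.198, θ=0.004, ω=0.229
apply F[12]=+0.815 → step 13: x=-0.068, v=-0.185, θ=0.008, ω=0.192
apply F[13]=+0.775 → step 14: x=-0.071, v=-0.173, θ=0.011, ω=0.159
apply F[14]=+0.737 → step 15: x=-0.074, v=-0.161, θ=0.014, ω=0.131
apply F[15]=+0.703 → step 16: x=-0.078, v=-0.151, θ=0.017, ω=0.107
apply F[16]=+0.672 → step 17: x=-0.080, v=-0.141, θ=0.019, ω=0.086
apply F[17]=+0.641 → step 18: x=-0.083, v=-0.131, θ=0.020, ω=0.068
apply F[18]=+0.613 → step 19: x=-0.086, v=-0.123, θ=0.021, ω=0.052
apply F[19]=+0.588 → step 20: x=-0.088, v=-0.114, θ=0.022, ω=0.039
apply F[20]=+0.562 → step 21: x=-0.090, v=-0.106, θ=0.023, ω=0.028
apply F[21]=+0.539 → step 22: x=-0.092, v=-0.099, θ=0.023, ω=0.018
apply F[22]=+0.517 → step 23: x=-0.094, v=-0.092, θ=0.024, ω=0.010
apply F[23]=+0.496 → step 24: x=-0.096, v=-0.085, θ=0.024, ω=0.003
apply F[24]=+0.476 → step 25: x=-0.098, v=-0.078, θ=0.024, ω=-0.003
apply F[25]=+0.458 → step 26: x=-0.099, v=-0.072, θ=0.024, ω=-0.009
apply F[26]=+0.439 → step 27: x=-0.101, v=-0.066, θ=0.023, ω=-0.013
apply F[27]=+0.422 → step 28: x=-0.102, v=-0.060, θ=0.023, ω=-0.016
apply F[28]=+0.405 → step 29: x=-0.103, v=-0.055, θ=0.023, ω=-0.019
apply F[29]=+0.390 → step 30: x=-0.104, v=-0.050, θ=0.022, ω=-0.022
apply F[30]=+0.374 → step 31: x=-0.105, v=-0.045, θ=0.022, ω=-0.024
apply F[31]=+0.359 → step 32: x=-0.106, v=-0.040, θ=0.021, ω=-0.025
apply F[32]=+0.346 → step 33: x=-0.107, v=-0.036, θ=0.021, ω=-0.026
apply F[33]=+0.332 → step 34: x=-0.107, v=-0.031, θ=0.020, ω=-0.027
apply F[34]=+0.319 → step 35: x=-0.108, v=-0.027, θ=0.020, ω=-0.028
apply F[35]=+0.307 → step 36: x=-0.108, v=-0.023, θ=0.019, ω=-0.028
apply F[36]=+0.294 → step 37: x=-0.109, v=-0.019, θ=0.019, ω=-0.029
apply F[37]=+0.283 → step 38: x=-0.109, v=-0.016, θ=0.018, ω=-0.029
apply F[38]=+0.272 → step 39: x=-0.109, v=-0.012, θ=0.018, ω=-0.029

Answer: x=-0.109, v=-0.012, θ=0.018, ω=-0.029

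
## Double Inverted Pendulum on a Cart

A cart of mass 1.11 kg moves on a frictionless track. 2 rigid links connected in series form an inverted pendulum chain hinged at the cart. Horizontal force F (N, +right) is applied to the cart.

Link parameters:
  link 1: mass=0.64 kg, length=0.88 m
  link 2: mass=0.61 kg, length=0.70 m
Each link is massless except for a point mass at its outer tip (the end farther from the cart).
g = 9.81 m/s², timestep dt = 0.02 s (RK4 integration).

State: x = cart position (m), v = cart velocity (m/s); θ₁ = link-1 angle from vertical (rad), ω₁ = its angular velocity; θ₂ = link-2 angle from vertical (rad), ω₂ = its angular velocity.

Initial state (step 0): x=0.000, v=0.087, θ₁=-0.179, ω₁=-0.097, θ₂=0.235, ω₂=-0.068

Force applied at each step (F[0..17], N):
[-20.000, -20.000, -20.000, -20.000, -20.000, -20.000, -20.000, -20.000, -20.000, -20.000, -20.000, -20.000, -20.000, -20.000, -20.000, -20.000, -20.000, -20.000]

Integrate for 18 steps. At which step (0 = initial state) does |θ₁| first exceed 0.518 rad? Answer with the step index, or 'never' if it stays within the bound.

Answer: 16

Derivation:
apply F[0]=-20.000 → step 1: x=-0.001, v=-0.230, θ₁=-0.179, ω₁=0.131, θ₂=0.236, ω₂=0.175
apply F[1]=-20.000 → step 2: x=-0.009, v=-0.548, θ₁=-0.174, ω₁=0.363, θ₂=0.242, ω₂=0.416
apply F[2]=-20.000 → step 3: x=-0.023, v=-0.869, θ₁=-0.164, ω₁=0.602, θ₂=0.253, ω₂=0.651
apply F[3]=-20.000 → step 4: x=-0.044, v=-1.194, θ₁=-0.150, ω₁=0.853, θ₂=0.268, ω₂=0.878
apply F[4]=-20.000 → step 5: x=-0.071, v=-1.525, θ₁=-0.130, ω₁=1.122, θ₂=0.288, ω₂=1.090
apply F[5]=-20.000 → step 6: x=-0.105, v=-1.862, θ₁=-0.105, ω₁=1.413, θ₂=0.311, ω₂=1.283
apply F[6]=-20.000 → step 7: x=-0.146, v=-2.208, θ₁=-0.073, ω₁=1.731, θ₂=0.339, ω₂=1.449
apply F[7]=-20.000 → step 8: x=-0.193, v=-2.561, θ₁=-0.035, ω₁=2.079, θ₂=0.369, ω₂=1.581
apply F[8]=-20.000 → step 9: x=-0.248, v=-2.920, θ₁=0.010, ω₁=2.460, θ₂=0.402, ω₂=1.670
apply F[9]=-20.000 → step 10: x=-0.310, v=-3.281, θ₁=0.064, ω₁=2.874, θ₂=0.436, ω₂=1.706
apply F[10]=-20.000 → step 11: x=-0.379, v=-3.639, θ₁=0.125, ω₁=3.315, θ₂=0.470, ω₂=1.685
apply F[11]=-20.000 → step 12: x=-0.456, v=-3.982, θ₁=0.196, ω₁=3.772, θ₂=0.503, ω₂=1.604
apply F[12]=-20.000 → step 13: x=-0.538, v=-4.298, θ₁=0.276, ω₁=4.227, θ₂=0.533, ω₂=1.474
apply F[13]=-20.000 → step 14: x=-0.627, v=-4.570, θ₁=0.365, ω₁=4.652, θ₂=0.561, ω₂=1.319
apply F[14]=-20.000 → step 15: x=-0.721, v=-4.785, θ₁=0.462, ω₁=5.022, θ₂=0.586, ω₂=1.176
apply F[15]=-20.000 → step 16: x=-0.818, v=-4.935, θ₁=0.565, ω₁=5.315, θ₂=0.609, ω₂=1.088
apply F[16]=-20.000 → step 17: x=-0.918, v=-5.022, θ₁=0.674, ω₁=5.526, θ₂=0.630, ω₂=1.088
apply F[17]=-20.000 → step 18: x=-1.019, v=-5.057, θ₁=0.786, ω₁=5.662, θ₂=0.653, ω₂=1.195
|θ₁| = 0.565 > 0.518 first at step 16.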